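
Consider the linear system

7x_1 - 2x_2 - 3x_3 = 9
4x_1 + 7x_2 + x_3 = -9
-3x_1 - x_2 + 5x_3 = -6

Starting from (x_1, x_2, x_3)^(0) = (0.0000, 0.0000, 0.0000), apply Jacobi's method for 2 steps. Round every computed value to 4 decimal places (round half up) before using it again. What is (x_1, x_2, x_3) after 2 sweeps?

Iteration 1:
  x_1 = (9 - (-2)·0.0000 - (-3)·0.0000) / (7) = 1.2857
  x_2 = (-9 - (4)·0.0000 - (1)·0.0000) / (7) = -1.2857
  x_3 = (-6 - (-3)·0.0000 - (-1)·0.0000) / (5) = -1.2000
Iteration 2:
  x_1 = (9 - (-2)·-1.2857 - (-3)·-1.2000) / (7) = 0.4041
  x_2 = (-9 - (4)·1.2857 - (1)·-1.2000) / (7) = -1.8490
  x_3 = (-6 - (-3)·1.2857 - (-1)·-1.2857) / (5) = -0.6857

(0.4041, -1.8490, -0.6857)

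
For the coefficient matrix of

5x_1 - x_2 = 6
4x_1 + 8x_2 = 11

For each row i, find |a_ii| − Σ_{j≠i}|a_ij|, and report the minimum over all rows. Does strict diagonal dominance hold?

row 1: |5| − (1) = 4
row 2: |8| − (4) = 4
minimum over rows = 4 → strictly diagonally dominant (convergence guaranteed)

4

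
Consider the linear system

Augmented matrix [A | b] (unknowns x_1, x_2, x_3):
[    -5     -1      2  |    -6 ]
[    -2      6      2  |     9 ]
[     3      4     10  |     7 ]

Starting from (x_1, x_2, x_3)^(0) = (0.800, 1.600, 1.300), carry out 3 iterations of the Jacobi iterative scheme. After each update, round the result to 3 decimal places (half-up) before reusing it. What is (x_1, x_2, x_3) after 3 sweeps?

(0.693, 1.871, -0.369)

Iteration 1:
  x_1 = (-6 - (-1)·1.600 - (2)·1.300) / (-5) = 1.400
  x_2 = (9 - (-2)·0.800 - (2)·1.300) / (6) = 1.333
  x_3 = (7 - (3)·0.800 - (4)·1.600) / (10) = -0.180
Iteration 2:
  x_1 = (-6 - (-1)·1.333 - (2)·-0.180) / (-5) = 0.861
  x_2 = (9 - (-2)·1.400 - (2)·-0.180) / (6) = 2.027
  x_3 = (7 - (3)·1.400 - (4)·1.333) / (10) = -0.253
Iteration 3:
  x_1 = (-6 - (-1)·2.027 - (2)·-0.253) / (-5) = 0.693
  x_2 = (9 - (-2)·0.861 - (2)·-0.253) / (6) = 1.871
  x_3 = (7 - (3)·0.861 - (4)·2.027) / (10) = -0.369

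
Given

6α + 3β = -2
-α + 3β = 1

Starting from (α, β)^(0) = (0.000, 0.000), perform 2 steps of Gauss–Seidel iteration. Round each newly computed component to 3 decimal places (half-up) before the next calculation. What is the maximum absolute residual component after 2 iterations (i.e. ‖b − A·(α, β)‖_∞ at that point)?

Iteration 1:
  α = (-2 - (3)·0.000) / (6) = -0.333
  β = (1 - (-1)·-0.333) / (3) = 0.222
Iteration 2:
  α = (-2 - (3)·0.222) / (6) = -0.444
  β = (1 - (-1)·-0.444) / (3) = 0.185
Residual b − A·x = (0.109, 0.001); ∞-norm = 0.109

0.109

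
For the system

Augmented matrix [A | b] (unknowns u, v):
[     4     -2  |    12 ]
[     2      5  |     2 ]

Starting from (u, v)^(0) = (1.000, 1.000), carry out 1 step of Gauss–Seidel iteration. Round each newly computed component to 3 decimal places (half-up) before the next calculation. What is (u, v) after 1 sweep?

(3.500, -1.000)

Iteration 1:
  u = (12 - (-2)·1.000) / (4) = 3.500
  v = (2 - (2)·3.500) / (5) = -1.000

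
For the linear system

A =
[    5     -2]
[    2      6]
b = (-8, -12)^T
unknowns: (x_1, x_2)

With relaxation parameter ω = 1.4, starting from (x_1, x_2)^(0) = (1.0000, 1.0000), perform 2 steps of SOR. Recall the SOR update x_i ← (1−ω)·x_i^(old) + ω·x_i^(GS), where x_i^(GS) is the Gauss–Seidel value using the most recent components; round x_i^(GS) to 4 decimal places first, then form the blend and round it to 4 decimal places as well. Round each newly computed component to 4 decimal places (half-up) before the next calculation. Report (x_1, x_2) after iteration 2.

Iteration 1:
  x_1: GS value = (-8 - (-2)·1.0000) / (5) = -1.2000;  x_1 ← (1−ω)·1.0000 + ω·-1.2000 = -2.0800
  x_2: GS value = (-12 - (2)·-2.0800) / (6) = -1.3067;  x_2 ← (1−ω)·1.0000 + ω·-1.3067 = -2.2294
Iteration 2:
  x_1: GS value = (-8 - (-2)·-2.2294) / (5) = -2.4918;  x_1 ← (1−ω)·-2.0800 + ω·-2.4918 = -2.6565
  x_2: GS value = (-12 - (2)·-2.6565) / (6) = -1.1145;  x_2 ← (1−ω)·-2.2294 + ω·-1.1145 = -0.6685

(-2.6565, -0.6685)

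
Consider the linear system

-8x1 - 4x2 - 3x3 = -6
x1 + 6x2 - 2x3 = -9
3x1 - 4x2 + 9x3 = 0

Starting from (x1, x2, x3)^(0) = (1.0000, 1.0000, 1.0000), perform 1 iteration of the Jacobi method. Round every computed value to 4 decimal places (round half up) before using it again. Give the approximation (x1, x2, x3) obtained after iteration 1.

(-0.1250, -1.3333, 0.1111)

Iteration 1:
  x1 = (-6 - (-4)·1.0000 - (-3)·1.0000) / (-8) = -0.1250
  x2 = (-9 - (1)·1.0000 - (-2)·1.0000) / (6) = -1.3333
  x3 = (0 - (3)·1.0000 - (-4)·1.0000) / (9) = 0.1111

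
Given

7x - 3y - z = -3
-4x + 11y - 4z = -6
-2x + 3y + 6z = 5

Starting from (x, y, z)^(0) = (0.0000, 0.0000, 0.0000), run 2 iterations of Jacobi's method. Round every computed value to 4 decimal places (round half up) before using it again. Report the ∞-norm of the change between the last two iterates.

Iteration 1:
  x = (-3 - (-3)·0.0000 - (-1)·0.0000) / (7) = -0.4286
  y = (-6 - (-4)·0.0000 - (-4)·0.0000) / (11) = -0.5455
  z = (5 - (-2)·0.0000 - (3)·0.0000) / (6) = 0.8333
Iteration 2:
  x = (-3 - (-3)·-0.5455 - (-1)·0.8333) / (7) = -0.5433
  y = (-6 - (-4)·-0.4286 - (-4)·0.8333) / (11) = -0.3983
  z = (5 - (-2)·-0.4286 - (3)·-0.5455) / (6) = 0.9632
Change: (-0.1147, 0.1472, 0.1299) → max |·| = 0.1472

0.1472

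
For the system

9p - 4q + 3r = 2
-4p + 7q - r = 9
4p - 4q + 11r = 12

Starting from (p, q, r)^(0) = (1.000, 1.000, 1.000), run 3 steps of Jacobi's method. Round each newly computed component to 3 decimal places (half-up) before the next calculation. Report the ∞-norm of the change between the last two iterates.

Iteration 1:
  p = (2 - (-4)·1.000 - (3)·1.000) / (9) = 0.333
  q = (9 - (-4)·1.000 - (-1)·1.000) / (7) = 2.000
  r = (12 - (4)·1.000 - (-4)·1.000) / (11) = 1.091
Iteration 2:
  p = (2 - (-4)·2.000 - (3)·1.091) / (9) = 0.747
  q = (9 - (-4)·0.333 - (-1)·1.091) / (7) = 1.632
  r = (12 - (4)·0.333 - (-4)·2.000) / (11) = 1.697
Iteration 3:
  p = (2 - (-4)·1.632 - (3)·1.697) / (9) = 0.382
  q = (9 - (-4)·0.747 - (-1)·1.697) / (7) = 1.955
  r = (12 - (4)·0.747 - (-4)·1.632) / (11) = 1.413
Change: (-0.365, 0.323, -0.284) → max |·| = 0.365

0.365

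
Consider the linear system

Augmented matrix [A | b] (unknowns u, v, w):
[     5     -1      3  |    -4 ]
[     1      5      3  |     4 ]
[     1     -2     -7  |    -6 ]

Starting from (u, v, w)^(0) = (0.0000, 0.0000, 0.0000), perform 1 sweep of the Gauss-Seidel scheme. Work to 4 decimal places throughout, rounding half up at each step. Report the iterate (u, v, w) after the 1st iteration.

Iteration 1:
  u = (-4 - (-1)·0.0000 - (3)·0.0000) / (5) = -0.8000
  v = (4 - (1)·-0.8000 - (3)·0.0000) / (5) = 0.9600
  w = (-6 - (1)·-0.8000 - (-2)·0.9600) / (-7) = 0.4686

(-0.8000, 0.9600, 0.4686)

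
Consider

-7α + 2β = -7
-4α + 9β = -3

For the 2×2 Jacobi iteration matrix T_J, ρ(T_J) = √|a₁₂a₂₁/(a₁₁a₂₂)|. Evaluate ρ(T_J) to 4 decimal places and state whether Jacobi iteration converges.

a₁₂a₂₁/(a₁₁a₂₂) = (2)·(-4) / ((-7)·(9)) = 0.126984
ρ = √|0.126984| = √0.126984 = 0.3563
ρ < 1, so Jacobi converges

0.3563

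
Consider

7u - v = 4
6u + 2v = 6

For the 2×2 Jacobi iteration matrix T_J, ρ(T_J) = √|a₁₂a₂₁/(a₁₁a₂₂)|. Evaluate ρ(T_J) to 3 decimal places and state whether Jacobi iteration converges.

0.655

a₁₂a₂₁/(a₁₁a₂₂) = (-1)·(6) / ((7)·(2)) = -0.428571
ρ = √|-0.428571| = √0.428571 = 0.655
ρ < 1, so Jacobi converges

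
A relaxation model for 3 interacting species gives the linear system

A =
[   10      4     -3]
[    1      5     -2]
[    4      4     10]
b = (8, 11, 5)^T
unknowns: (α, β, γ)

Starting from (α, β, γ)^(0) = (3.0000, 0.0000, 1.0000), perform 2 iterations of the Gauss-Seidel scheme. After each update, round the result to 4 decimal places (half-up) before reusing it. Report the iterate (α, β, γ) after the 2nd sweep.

(-0.4196, 1.9271, -0.1030)

Iteration 1:
  α = (8 - (4)·0.0000 - (-3)·1.0000) / (10) = 1.1000
  β = (11 - (1)·1.1000 - (-2)·1.0000) / (5) = 2.3800
  γ = (5 - (4)·1.1000 - (4)·2.3800) / (10) = -0.8920
Iteration 2:
  α = (8 - (4)·2.3800 - (-3)·-0.8920) / (10) = -0.4196
  β = (11 - (1)·-0.4196 - (-2)·-0.8920) / (5) = 1.9271
  γ = (5 - (4)·-0.4196 - (4)·1.9271) / (10) = -0.1030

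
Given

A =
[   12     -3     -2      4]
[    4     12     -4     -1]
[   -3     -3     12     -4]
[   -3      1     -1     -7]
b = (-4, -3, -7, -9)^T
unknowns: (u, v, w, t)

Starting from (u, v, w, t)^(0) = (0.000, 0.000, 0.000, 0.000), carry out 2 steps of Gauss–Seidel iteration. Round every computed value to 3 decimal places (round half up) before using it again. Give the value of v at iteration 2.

-0.029

Iteration 1:
  u = (-4 - (-3)·0.000 - (-2)·0.000 - (4)·0.000) / (12) = -0.333
  v = (-3 - (4)·-0.333 - (-4)·0.000 - (-1)·0.000) / (12) = -0.139
  w = (-7 - (-3)·-0.333 - (-3)·-0.139 - (-4)·0.000) / (12) = -0.701
  t = (-9 - (-3)·-0.333 - (1)·-0.139 - (-1)·-0.701) / (-7) = 1.509
Iteration 2:
  u = (-4 - (-3)·-0.139 - (-2)·-0.701 - (4)·1.509) / (12) = -0.988
  v = (-3 - (4)·-0.988 - (-4)·-0.701 - (-1)·1.509) / (12) = -0.029
  w = (-7 - (-3)·-0.988 - (-3)·-0.029 - (-4)·1.509) / (12) = -0.335
  t = (-9 - (-3)·-0.988 - (1)·-0.029 - (-1)·-0.335) / (-7) = 1.753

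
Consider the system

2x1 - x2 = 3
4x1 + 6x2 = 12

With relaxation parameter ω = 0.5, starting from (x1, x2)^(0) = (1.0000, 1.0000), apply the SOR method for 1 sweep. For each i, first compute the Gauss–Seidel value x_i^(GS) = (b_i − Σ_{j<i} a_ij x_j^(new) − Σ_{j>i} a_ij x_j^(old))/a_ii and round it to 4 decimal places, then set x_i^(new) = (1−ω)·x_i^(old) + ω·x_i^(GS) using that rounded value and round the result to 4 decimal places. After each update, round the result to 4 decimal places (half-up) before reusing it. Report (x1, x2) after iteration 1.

(1.5000, 1.0000)

Iteration 1:
  x1: GS value = (3 - (-1)·1.0000) / (2) = 2.0000;  x1 ← (1−ω)·1.0000 + ω·2.0000 = 1.5000
  x2: GS value = (12 - (4)·1.5000) / (6) = 1.0000;  x2 ← (1−ω)·1.0000 + ω·1.0000 = 1.0000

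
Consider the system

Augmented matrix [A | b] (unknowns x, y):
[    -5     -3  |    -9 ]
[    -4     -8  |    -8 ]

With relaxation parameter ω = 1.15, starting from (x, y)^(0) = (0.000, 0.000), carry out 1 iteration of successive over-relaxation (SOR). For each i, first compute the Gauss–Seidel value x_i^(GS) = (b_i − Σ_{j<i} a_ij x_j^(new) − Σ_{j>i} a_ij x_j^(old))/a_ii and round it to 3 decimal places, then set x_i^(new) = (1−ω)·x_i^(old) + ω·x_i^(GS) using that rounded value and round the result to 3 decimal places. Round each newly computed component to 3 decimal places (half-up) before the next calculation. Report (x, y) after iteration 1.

(2.070, -0.040)

Iteration 1:
  x: GS value = (-9 - (-3)·0.000) / (-5) = 1.800;  x ← (1−ω)·0.000 + ω·1.800 = 2.070
  y: GS value = (-8 - (-4)·2.070) / (-8) = -0.035;  y ← (1−ω)·0.000 + ω·-0.035 = -0.040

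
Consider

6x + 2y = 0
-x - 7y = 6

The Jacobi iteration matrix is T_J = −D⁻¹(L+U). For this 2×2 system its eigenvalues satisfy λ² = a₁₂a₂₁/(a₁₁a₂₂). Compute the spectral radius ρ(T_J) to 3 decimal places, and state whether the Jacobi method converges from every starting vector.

a₁₂a₂₁/(a₁₁a₂₂) = (2)·(-1) / ((6)·(-7)) = 0.047619
ρ = √|0.047619| = √0.047619 = 0.218
ρ < 1, so Jacobi converges

0.218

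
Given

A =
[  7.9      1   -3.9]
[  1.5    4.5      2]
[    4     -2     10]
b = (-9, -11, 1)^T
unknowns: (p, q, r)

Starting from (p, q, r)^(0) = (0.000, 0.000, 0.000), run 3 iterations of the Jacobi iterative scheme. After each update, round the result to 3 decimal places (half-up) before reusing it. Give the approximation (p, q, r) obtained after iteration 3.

Iteration 1:
  p = (-9 - (1)·0.000 - (-3.9)·0.000) / (7.9) = -1.139
  q = (-11 - (1.5)·0.000 - (2)·0.000) / (4.5) = -2.444
  r = (1 - (4)·0.000 - (-2)·0.000) / (10) = 0.100
Iteration 2:
  p = (-9 - (1)·-2.444 - (-3.9)·0.100) / (7.9) = -0.781
  q = (-11 - (1.5)·-1.139 - (2)·0.100) / (4.5) = -2.109
  r = (1 - (4)·-1.139 - (-2)·-2.444) / (10) = 0.067
Iteration 3:
  p = (-9 - (1)·-2.109 - (-3.9)·0.067) / (7.9) = -0.839
  q = (-11 - (1.5)·-0.781 - (2)·0.067) / (4.5) = -2.214
  r = (1 - (4)·-0.781 - (-2)·-2.109) / (10) = -0.009

(-0.839, -2.214, -0.009)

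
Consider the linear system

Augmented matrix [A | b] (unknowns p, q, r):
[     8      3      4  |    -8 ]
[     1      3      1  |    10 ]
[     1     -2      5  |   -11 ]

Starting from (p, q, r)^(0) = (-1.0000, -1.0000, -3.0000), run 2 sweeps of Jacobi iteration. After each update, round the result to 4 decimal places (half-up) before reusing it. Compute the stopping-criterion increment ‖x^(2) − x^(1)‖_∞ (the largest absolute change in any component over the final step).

Iteration 1:
  p = (-8 - (3)·-1.0000 - (4)·-3.0000) / (8) = 0.8750
  q = (10 - (1)·-1.0000 - (1)·-3.0000) / (3) = 4.6667
  r = (-11 - (1)·-1.0000 - (-2)·-1.0000) / (5) = -2.4000
Iteration 2:
  p = (-8 - (3)·4.6667 - (4)·-2.4000) / (8) = -1.5500
  q = (10 - (1)·0.8750 - (1)·-2.4000) / (3) = 3.8417
  r = (-11 - (1)·0.8750 - (-2)·4.6667) / (5) = -0.5083
Change: (-2.4250, -0.8250, 1.8917) → max |·| = 2.4250

2.4250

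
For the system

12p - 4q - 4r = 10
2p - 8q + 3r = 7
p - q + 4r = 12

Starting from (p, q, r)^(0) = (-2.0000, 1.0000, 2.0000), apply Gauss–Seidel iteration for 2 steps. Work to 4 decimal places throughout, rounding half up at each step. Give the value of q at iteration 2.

Iteration 1:
  p = (10 - (-4)·1.0000 - (-4)·2.0000) / (12) = 1.8333
  q = (7 - (2)·1.8333 - (3)·2.0000) / (-8) = 0.3333
  r = (12 - (1)·1.8333 - (-1)·0.3333) / (4) = 2.6250
Iteration 2:
  p = (10 - (-4)·0.3333 - (-4)·2.6250) / (12) = 1.8194
  q = (7 - (2)·1.8194 - (3)·2.6250) / (-8) = 0.5642
  r = (12 - (1)·1.8194 - (-1)·0.5642) / (4) = 2.6862

0.5642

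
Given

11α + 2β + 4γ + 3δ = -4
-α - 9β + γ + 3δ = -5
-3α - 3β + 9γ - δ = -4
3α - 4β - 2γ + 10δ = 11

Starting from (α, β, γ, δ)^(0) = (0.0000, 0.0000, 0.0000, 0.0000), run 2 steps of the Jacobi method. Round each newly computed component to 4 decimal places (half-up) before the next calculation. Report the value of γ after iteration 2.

Iteration 1:
  α = (-4 - (2)·0.0000 - (4)·0.0000 - (3)·0.0000) / (11) = -0.3636
  β = (-5 - (-1)·0.0000 - (1)·0.0000 - (3)·0.0000) / (-9) = 0.5556
  γ = (-4 - (-3)·0.0000 - (-3)·0.0000 - (-1)·0.0000) / (9) = -0.4444
  δ = (11 - (3)·0.0000 - (-4)·0.0000 - (-2)·0.0000) / (10) = 1.1000
Iteration 2:
  α = (-4 - (2)·0.5556 - (4)·-0.4444 - (3)·1.1000) / (11) = -0.6031
  β = (-5 - (-1)·-0.3636 - (1)·-0.4444 - (3)·1.1000) / (-9) = 0.9132
  γ = (-4 - (-3)·-0.3636 - (-3)·0.5556 - (-1)·1.1000) / (9) = -0.2582
  δ = (11 - (3)·-0.3636 - (-4)·0.5556 - (-2)·-0.4444) / (10) = 1.3424

-0.2582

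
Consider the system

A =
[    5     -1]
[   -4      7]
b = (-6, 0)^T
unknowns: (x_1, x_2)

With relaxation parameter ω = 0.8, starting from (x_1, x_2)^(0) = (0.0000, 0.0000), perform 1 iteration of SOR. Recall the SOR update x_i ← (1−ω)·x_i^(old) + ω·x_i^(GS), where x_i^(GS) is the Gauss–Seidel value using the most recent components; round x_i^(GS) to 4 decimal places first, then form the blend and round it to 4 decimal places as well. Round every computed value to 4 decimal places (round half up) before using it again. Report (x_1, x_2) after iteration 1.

Iteration 1:
  x_1: GS value = (-6 - (-1)·0.0000) / (5) = -1.2000;  x_1 ← (1−ω)·0.0000 + ω·-1.2000 = -0.9600
  x_2: GS value = (0 - (-4)·-0.9600) / (7) = -0.5486;  x_2 ← (1−ω)·0.0000 + ω·-0.5486 = -0.4389

(-0.9600, -0.4389)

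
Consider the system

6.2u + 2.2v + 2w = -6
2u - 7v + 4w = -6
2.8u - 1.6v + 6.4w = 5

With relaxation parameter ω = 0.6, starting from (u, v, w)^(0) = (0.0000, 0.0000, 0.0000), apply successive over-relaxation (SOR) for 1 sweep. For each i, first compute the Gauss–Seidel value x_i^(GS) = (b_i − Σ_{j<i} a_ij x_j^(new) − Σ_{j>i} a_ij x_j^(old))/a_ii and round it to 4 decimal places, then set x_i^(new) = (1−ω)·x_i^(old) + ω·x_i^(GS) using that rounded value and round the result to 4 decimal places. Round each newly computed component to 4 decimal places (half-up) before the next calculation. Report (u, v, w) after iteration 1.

Iteration 1:
  u: GS value = (-6 - (2.2)·0.0000 - (2)·0.0000) / (6.2) = -0.9677;  u ← (1−ω)·0.0000 + ω·-0.9677 = -0.5806
  v: GS value = (-6 - (2)·-0.5806 - (4)·0.0000) / (-7) = 0.6913;  v ← (1−ω)·0.0000 + ω·0.6913 = 0.4148
  w: GS value = (5 - (2.8)·-0.5806 - (-1.6)·0.4148) / (6.4) = 1.1390;  w ← (1−ω)·0.0000 + ω·1.1390 = 0.6834

(-0.5806, 0.4148, 0.6834)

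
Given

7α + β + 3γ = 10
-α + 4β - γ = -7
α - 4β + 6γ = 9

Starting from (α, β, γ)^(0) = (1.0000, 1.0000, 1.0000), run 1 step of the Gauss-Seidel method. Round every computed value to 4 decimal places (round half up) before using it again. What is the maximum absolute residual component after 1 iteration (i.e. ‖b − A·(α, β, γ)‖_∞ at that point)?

3.7860

Iteration 1:
  α = (10 - (1)·1.0000 - (3)·1.0000) / (7) = 0.8571
  β = (-7 - (-1)·0.8571 - (-1)·1.0000) / (4) = -1.2857
  γ = (9 - (1)·0.8571 - (-4)·-1.2857) / (6) = 0.5000
Residual b − A·x = (3.7860, -0.5001, 0.0001); ∞-norm = 3.7860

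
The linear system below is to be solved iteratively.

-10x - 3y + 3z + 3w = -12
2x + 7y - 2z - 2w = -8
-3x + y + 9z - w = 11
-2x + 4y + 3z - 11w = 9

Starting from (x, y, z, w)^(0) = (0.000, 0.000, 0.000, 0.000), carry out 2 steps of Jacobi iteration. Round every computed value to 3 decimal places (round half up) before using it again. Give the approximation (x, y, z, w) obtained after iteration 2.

(1.664, -1.370, 1.658, -1.119)

Iteration 1:
  x = (-12 - (-3)·0.000 - (3)·0.000 - (3)·0.000) / (-10) = 1.200
  y = (-8 - (2)·0.000 - (-2)·0.000 - (-2)·0.000) / (7) = -1.143
  z = (11 - (-3)·0.000 - (1)·0.000 - (-1)·0.000) / (9) = 1.222
  w = (9 - (-2)·0.000 - (4)·0.000 - (3)·0.000) / (-11) = -0.818
Iteration 2:
  x = (-12 - (-3)·-1.143 - (3)·1.222 - (3)·-0.818) / (-10) = 1.664
  y = (-8 - (2)·1.200 - (-2)·1.222 - (-2)·-0.818) / (7) = -1.370
  z = (11 - (-3)·1.200 - (1)·-1.143 - (-1)·-0.818) / (9) = 1.658
  w = (9 - (-2)·1.200 - (4)·-1.143 - (3)·1.222) / (-11) = -1.119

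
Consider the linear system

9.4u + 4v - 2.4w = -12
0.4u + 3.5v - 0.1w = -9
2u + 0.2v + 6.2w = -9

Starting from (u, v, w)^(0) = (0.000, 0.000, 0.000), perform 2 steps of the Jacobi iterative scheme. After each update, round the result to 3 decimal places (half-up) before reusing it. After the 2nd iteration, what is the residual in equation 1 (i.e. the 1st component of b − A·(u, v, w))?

Iteration 1:
  u = (-12 - (4)·0.000 - (-2.4)·0.000) / (9.4) = -1.277
  v = (-9 - (0.4)·0.000 - (-0.1)·0.000) / (3.5) = -2.571
  w = (-9 - (2)·0.000 - (0.2)·0.000) / (6.2) = -1.452
Iteration 2:
  u = (-12 - (4)·-2.571 - (-2.4)·-1.452) / (9.4) = -0.553
  v = (-9 - (0.4)·-1.277 - (-0.1)·-1.452) / (3.5) = -2.467
  w = (-9 - (2)·-1.277 - (0.2)·-2.571) / (6.2) = -0.957
Residual b − A·x = (0.769, -0.240, -1.467)

0.769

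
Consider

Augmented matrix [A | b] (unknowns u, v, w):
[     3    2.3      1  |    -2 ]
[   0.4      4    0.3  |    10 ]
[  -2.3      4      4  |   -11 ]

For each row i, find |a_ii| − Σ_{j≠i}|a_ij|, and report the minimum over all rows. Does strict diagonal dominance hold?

row 1: |3| − (2.3+1) = -0.3
row 2: |4| − (0.4+0.3) = 3.3
row 3: |4| − (2.3+4) = -2.3
minimum over rows = -2.3 → not strictly diagonally dominant

-2.3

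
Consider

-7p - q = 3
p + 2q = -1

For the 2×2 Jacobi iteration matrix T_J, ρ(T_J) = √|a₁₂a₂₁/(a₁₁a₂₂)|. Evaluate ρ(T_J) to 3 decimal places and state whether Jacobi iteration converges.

0.267

a₁₂a₂₁/(a₁₁a₂₂) = (-1)·(1) / ((-7)·(2)) = 0.071429
ρ = √|0.071429| = √0.071429 = 0.267
ρ < 1, so Jacobi converges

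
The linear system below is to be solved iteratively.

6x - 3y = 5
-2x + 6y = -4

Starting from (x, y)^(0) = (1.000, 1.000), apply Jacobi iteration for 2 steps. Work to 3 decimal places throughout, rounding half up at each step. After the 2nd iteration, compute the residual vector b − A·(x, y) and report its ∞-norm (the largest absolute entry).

1.334

Iteration 1:
  x = (5 - (-3)·1.000) / (6) = 1.333
  y = (-4 - (-2)·1.000) / (6) = -0.333
Iteration 2:
  x = (5 - (-3)·-0.333) / (6) = 0.667
  y = (-4 - (-2)·1.333) / (6) = -0.222
Residual b − A·x = (0.332, -1.334); ∞-norm = 1.334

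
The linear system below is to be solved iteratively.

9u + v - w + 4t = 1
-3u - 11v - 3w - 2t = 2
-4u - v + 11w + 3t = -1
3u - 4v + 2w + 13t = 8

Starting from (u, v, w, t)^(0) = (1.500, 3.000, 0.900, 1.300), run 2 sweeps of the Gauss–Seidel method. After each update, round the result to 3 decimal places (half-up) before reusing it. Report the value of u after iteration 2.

Iteration 1:
  u = (1 - (1)·3.000 - (-1)·0.900 - (4)·1.300) / (9) = -0.700
  v = (2 - (-3)·-0.700 - (-3)·0.900 - (-2)·1.300) / (-11) = -0.473
  w = (-1 - (-4)·-0.700 - (-1)·-0.473 - (3)·1.300) / (11) = -0.743
  t = (8 - (3)·-0.700 - (-4)·-0.473 - (2)·-0.743) / (13) = 0.746
Iteration 2:
  u = (1 - (1)·-0.473 - (-1)·-0.743 - (4)·0.746) / (9) = -0.250
  v = (2 - (-3)·-0.250 - (-3)·-0.743 - (-2)·0.746) / (-11) = -0.047
  w = (-1 - (-4)·-0.250 - (-1)·-0.047 - (3)·0.746) / (11) = -0.390
  t = (8 - (3)·-0.250 - (-4)·-0.047 - (2)·-0.390) / (13) = 0.719

-0.250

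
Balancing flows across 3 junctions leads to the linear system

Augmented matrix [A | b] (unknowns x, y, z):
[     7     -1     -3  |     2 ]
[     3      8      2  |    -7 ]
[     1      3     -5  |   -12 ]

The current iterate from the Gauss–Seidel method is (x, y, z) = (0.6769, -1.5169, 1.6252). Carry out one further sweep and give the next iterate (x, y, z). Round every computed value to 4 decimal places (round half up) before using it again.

One sweep:
  x = (2 - (-1)·-1.5169 - (-3)·1.6252) / (7) = 0.7655
  y = (-7 - (3)·0.7655 - (2)·1.6252) / (8) = -1.5684
  z = (-12 - (1)·0.7655 - (3)·-1.5684) / (-5) = 1.6121

(0.7655, -1.5684, 1.6121)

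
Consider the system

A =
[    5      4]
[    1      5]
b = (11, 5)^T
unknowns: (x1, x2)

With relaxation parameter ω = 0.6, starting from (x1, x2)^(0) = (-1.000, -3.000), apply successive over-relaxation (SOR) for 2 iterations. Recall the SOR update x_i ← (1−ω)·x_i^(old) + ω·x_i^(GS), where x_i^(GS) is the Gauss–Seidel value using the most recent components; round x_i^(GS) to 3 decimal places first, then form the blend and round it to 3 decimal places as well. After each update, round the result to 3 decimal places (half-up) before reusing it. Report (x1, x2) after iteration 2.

Iteration 1:
  x1: GS value = (11 - (4)·-3.000) / (5) = 4.600;  x1 ← (1−ω)·-1.000 + ω·4.600 = 2.360
  x2: GS value = (5 - (1)·2.360) / (5) = 0.528;  x2 ← (1−ω)·-3.000 + ω·0.528 = -0.883
Iteration 2:
  x1: GS value = (11 - (4)·-0.883) / (5) = 2.906;  x1 ← (1−ω)·2.360 + ω·2.906 = 2.688
  x2: GS value = (5 - (1)·2.688) / (5) = 0.462;  x2 ← (1−ω)·-0.883 + ω·0.462 = -0.076

(2.688, -0.076)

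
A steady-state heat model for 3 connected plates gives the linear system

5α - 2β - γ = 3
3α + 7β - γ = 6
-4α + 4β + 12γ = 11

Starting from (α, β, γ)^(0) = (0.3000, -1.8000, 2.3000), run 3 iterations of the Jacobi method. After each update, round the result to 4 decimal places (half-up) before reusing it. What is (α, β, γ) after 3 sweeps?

Iteration 1:
  α = (3 - (-2)·-1.8000 - (-1)·2.3000) / (5) = 0.3400
  β = (6 - (3)·0.3000 - (-1)·2.3000) / (7) = 1.0571
  γ = (11 - (-4)·0.3000 - (4)·-1.8000) / (12) = 1.6167
Iteration 2:
  α = (3 - (-2)·1.0571 - (-1)·1.6167) / (5) = 1.3462
  β = (6 - (3)·0.3400 - (-1)·1.6167) / (7) = 0.9424
  γ = (11 - (-4)·0.3400 - (4)·1.0571) / (12) = 0.6776
Iteration 3:
  α = (3 - (-2)·0.9424 - (-1)·0.6776) / (5) = 1.1125
  β = (6 - (3)·1.3462 - (-1)·0.6776) / (7) = 0.3770
  γ = (11 - (-4)·1.3462 - (4)·0.9424) / (12) = 1.0513

(1.1125, 0.3770, 1.0513)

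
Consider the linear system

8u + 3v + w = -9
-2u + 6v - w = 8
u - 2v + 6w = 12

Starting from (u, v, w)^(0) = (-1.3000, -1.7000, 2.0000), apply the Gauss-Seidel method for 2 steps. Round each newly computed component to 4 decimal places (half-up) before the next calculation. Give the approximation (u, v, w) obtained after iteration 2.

Iteration 1:
  u = (-9 - (3)·-1.7000 - (1)·2.0000) / (8) = -0.7375
  v = (8 - (-2)·-0.7375 - (-1)·2.0000) / (6) = 1.4208
  w = (12 - (1)·-0.7375 - (-2)·1.4208) / (6) = 2.5965
Iteration 2:
  u = (-9 - (3)·1.4208 - (1)·2.5965) / (8) = -1.9824
  v = (8 - (-2)·-1.9824 - (-1)·2.5965) / (6) = 1.1053
  w = (12 - (1)·-1.9824 - (-2)·1.1053) / (6) = 2.6988

(-1.9824, 1.1053, 2.6988)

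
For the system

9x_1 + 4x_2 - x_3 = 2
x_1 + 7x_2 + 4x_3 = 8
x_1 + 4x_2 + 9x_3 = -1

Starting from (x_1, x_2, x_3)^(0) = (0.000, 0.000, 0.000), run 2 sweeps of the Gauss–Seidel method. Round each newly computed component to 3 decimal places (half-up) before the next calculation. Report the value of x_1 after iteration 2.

-0.342

Iteration 1:
  x_1 = (2 - (4)·0.000 - (-1)·0.000) / (9) = 0.222
  x_2 = (8 - (1)·0.222 - (4)·0.000) / (7) = 1.111
  x_3 = (-1 - (1)·0.222 - (4)·1.111) / (9) = -0.630
Iteration 2:
  x_1 = (2 - (4)·1.111 - (-1)·-0.630) / (9) = -0.342
  x_2 = (8 - (1)·-0.342 - (4)·-0.630) / (7) = 1.552
  x_3 = (-1 - (1)·-0.342 - (4)·1.552) / (9) = -0.763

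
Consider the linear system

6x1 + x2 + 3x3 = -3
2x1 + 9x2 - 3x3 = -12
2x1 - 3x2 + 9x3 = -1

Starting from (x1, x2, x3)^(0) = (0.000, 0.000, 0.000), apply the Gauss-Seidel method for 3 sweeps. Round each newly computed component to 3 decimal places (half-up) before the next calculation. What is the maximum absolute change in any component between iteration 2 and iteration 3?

0.121

Iteration 1:
  x1 = (-3 - (1)·0.000 - (3)·0.000) / (6) = -0.500
  x2 = (-12 - (2)·-0.500 - (-3)·0.000) / (9) = -1.222
  x3 = (-1 - (2)·-0.500 - (-3)·-1.222) / (9) = -0.407
Iteration 2:
  x1 = (-3 - (1)·-1.222 - (3)·-0.407) / (6) = -0.093
  x2 = (-12 - (2)·-0.093 - (-3)·-0.407) / (9) = -1.448
  x3 = (-1 - (2)·-0.093 - (-3)·-1.448) / (9) = -0.573
Iteration 3:
  x1 = (-3 - (1)·-1.448 - (3)·-0.573) / (6) = 0.028
  x2 = (-12 - (2)·0.028 - (-3)·-0.573) / (9) = -1.531
  x3 = (-1 - (2)·0.028 - (-3)·-1.531) / (9) = -0.628
Change: (0.121, -0.083, -0.055) → max |·| = 0.121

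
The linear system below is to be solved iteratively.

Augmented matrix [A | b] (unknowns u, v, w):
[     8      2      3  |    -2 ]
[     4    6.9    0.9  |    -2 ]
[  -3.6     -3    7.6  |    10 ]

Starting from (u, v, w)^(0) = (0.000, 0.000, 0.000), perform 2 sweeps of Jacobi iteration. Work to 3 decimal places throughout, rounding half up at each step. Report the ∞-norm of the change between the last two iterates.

Iteration 1:
  u = (-2 - (2)·0.000 - (3)·0.000) / (8) = -0.250
  v = (-2 - (4)·0.000 - (0.9)·0.000) / (6.9) = -0.290
  w = (10 - (-3.6)·0.000 - (-3)·0.000) / (7.6) = 1.316
Iteration 2:
  u = (-2 - (2)·-0.290 - (3)·1.316) / (8) = -0.671
  v = (-2 - (4)·-0.250 - (0.9)·1.316) / (6.9) = -0.317
  w = (10 - (-3.6)·-0.250 - (-3)·-0.290) / (7.6) = 1.083
Change: (-0.421, -0.027, -0.233) → max |·| = 0.421

0.421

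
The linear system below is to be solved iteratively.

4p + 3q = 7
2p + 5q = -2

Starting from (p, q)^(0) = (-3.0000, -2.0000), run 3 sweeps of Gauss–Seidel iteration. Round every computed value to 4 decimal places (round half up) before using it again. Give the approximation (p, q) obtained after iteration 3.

(2.9575, -1.5830)

Iteration 1:
  p = (7 - (3)·-2.0000) / (4) = 3.2500
  q = (-2 - (2)·3.2500) / (5) = -1.7000
Iteration 2:
  p = (7 - (3)·-1.7000) / (4) = 3.0250
  q = (-2 - (2)·3.0250) / (5) = -1.6100
Iteration 3:
  p = (7 - (3)·-1.6100) / (4) = 2.9575
  q = (-2 - (2)·2.9575) / (5) = -1.5830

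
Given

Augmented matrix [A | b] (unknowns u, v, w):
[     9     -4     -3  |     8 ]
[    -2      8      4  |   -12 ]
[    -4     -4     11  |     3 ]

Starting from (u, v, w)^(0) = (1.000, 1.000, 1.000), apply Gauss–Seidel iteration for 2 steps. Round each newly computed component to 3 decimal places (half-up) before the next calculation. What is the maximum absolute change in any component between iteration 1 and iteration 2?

Iteration 1:
  u = (8 - (-4)·1.000 - (-3)·1.000) / (9) = 1.667
  v = (-12 - (-2)·1.667 - (4)·1.000) / (8) = -1.583
  w = (3 - (-4)·1.667 - (-4)·-1.583) / (11) = 0.303
Iteration 2:
  u = (8 - (-4)·-1.583 - (-3)·0.303) / (9) = 0.286
  v = (-12 - (-2)·0.286 - (4)·0.303) / (8) = -1.580
  w = (3 - (-4)·0.286 - (-4)·-1.580) / (11) = -0.198
Change: (-1.381, 0.003, -0.501) → max |·| = 1.381

1.381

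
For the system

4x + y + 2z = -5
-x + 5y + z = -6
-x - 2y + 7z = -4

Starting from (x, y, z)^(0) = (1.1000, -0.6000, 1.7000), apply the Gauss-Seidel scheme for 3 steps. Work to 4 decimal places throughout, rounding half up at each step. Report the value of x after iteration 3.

-0.5929

Iteration 1:
  x = (-5 - (1)·-0.6000 - (2)·1.7000) / (4) = -1.9500
  y = (-6 - (-1)·-1.9500 - (1)·1.7000) / (5) = -1.9300
  z = (-4 - (-1)·-1.9500 - (-2)·-1.9300) / (7) = -1.4014
Iteration 2:
  x = (-5 - (1)·-1.9300 - (2)·-1.4014) / (4) = -0.0668
  y = (-6 - (-1)·-0.0668 - (1)·-1.4014) / (5) = -0.9331
  z = (-4 - (-1)·-0.0668 - (-2)·-0.9331) / (7) = -0.8476
Iteration 3:
  x = (-5 - (1)·-0.9331 - (2)·-0.8476) / (4) = -0.5929
  y = (-6 - (-1)·-0.5929 - (1)·-0.8476) / (5) = -1.1491
  z = (-4 - (-1)·-0.5929 - (-2)·-1.1491) / (7) = -0.9844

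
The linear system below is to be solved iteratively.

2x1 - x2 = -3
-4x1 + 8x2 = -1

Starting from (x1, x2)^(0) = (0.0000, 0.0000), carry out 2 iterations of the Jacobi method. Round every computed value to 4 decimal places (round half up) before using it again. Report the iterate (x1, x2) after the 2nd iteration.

(-1.5625, -0.8750)

Iteration 1:
  x1 = (-3 - (-1)·0.0000) / (2) = -1.5000
  x2 = (-1 - (-4)·0.0000) / (8) = -0.1250
Iteration 2:
  x1 = (-3 - (-1)·-0.1250) / (2) = -1.5625
  x2 = (-1 - (-4)·-1.5000) / (8) = -0.8750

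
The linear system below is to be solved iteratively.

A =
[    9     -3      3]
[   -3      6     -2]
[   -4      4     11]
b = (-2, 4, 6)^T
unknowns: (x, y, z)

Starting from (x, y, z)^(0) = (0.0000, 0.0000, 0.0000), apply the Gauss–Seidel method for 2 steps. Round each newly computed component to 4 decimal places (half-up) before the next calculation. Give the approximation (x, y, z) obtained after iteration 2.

(-0.1246, 0.6919, 0.2485)

Iteration 1:
  x = (-2 - (-3)·0.0000 - (3)·0.0000) / (9) = -0.2222
  y = (4 - (-3)·-0.2222 - (-2)·0.0000) / (6) = 0.5556
  z = (6 - (-4)·-0.2222 - (4)·0.5556) / (11) = 0.2626
Iteration 2:
  x = (-2 - (-3)·0.5556 - (3)·0.2626) / (9) = -0.1246
  y = (4 - (-3)·-0.1246 - (-2)·0.2626) / (6) = 0.6919
  z = (6 - (-4)·-0.1246 - (4)·0.6919) / (11) = 0.2485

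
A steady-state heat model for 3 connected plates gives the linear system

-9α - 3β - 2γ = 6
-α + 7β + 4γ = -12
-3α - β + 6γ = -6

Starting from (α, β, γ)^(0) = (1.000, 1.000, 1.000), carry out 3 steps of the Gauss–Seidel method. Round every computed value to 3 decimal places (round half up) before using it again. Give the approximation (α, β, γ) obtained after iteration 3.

(-0.336, -1.318, -1.388)

Iteration 1:
  α = (6 - (-3)·1.000 - (-2)·1.000) / (-9) = -1.222
  β = (-12 - (-1)·-1.222 - (4)·1.000) / (7) = -2.460
  γ = (-6 - (-3)·-1.222 - (-1)·-2.460) / (6) = -2.021
Iteration 2:
  α = (6 - (-3)·-2.460 - (-2)·-2.021) / (-9) = 0.602
  β = (-12 - (-1)·0.602 - (4)·-2.021) / (7) = -0.473
  γ = (-6 - (-3)·0.602 - (-1)·-0.473) / (6) = -0.778
Iteration 3:
  α = (6 - (-3)·-0.473 - (-2)·-0.778) / (-9) = -0.336
  β = (-12 - (-1)·-0.336 - (4)·-0.778) / (7) = -1.318
  γ = (-6 - (-3)·-0.336 - (-1)·-1.318) / (6) = -1.388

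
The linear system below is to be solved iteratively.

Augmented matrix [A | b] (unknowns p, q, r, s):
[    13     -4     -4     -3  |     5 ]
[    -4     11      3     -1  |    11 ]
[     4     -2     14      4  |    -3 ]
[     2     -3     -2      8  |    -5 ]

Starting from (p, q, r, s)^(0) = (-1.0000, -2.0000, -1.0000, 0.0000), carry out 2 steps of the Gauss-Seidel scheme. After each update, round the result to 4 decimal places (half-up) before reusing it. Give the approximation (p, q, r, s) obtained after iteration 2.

Iteration 1:
  p = (5 - (-4)·-2.0000 - (-4)·-1.0000 - (-3)·0.0000) / (13) = -0.5385
  q = (11 - (-4)·-0.5385 - (3)·-1.0000 - (-1)·0.0000) / (11) = 1.0769
  r = (-3 - (4)·-0.5385 - (-2)·1.0769 - (4)·0.0000) / (14) = 0.0934
  s = (-5 - (2)·-0.5385 - (-3)·1.0769 - (-2)·0.0934) / (8) = -0.0632
Iteration 2:
  p = (5 - (-4)·1.0769 - (-4)·0.0934 - (-3)·-0.0632) / (13) = 0.7301
  q = (11 - (-4)·0.7301 - (3)·0.0934 - (-1)·-0.0632) / (11) = 1.2343
  r = (-3 - (4)·0.7301 - (-2)·1.2343 - (4)·-0.0632) / (14) = -0.2285
  s = (-5 - (2)·0.7301 - (-3)·1.2343 - (-2)·-0.2285) / (8) = -0.4018

(0.7301, 1.2343, -0.2285, -0.4018)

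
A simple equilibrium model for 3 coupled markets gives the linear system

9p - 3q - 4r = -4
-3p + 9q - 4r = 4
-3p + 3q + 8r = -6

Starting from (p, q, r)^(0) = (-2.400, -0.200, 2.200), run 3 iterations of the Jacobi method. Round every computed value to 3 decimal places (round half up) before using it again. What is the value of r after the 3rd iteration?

Iteration 1:
  p = (-4 - (-3)·-0.200 - (-4)·2.200) / (9) = 0.467
  q = (4 - (-3)·-2.400 - (-4)·2.200) / (9) = 0.622
  r = (-6 - (-3)·-2.400 - (3)·-0.200) / (8) = -1.575
Iteration 2:
  p = (-4 - (-3)·0.622 - (-4)·-1.575) / (9) = -0.937
  q = (4 - (-3)·0.467 - (-4)·-1.575) / (9) = -0.100
  r = (-6 - (-3)·0.467 - (3)·0.622) / (8) = -0.808
Iteration 3:
  p = (-4 - (-3)·-0.100 - (-4)·-0.808) / (9) = -0.837
  q = (4 - (-3)·-0.937 - (-4)·-0.808) / (9) = -0.227
  r = (-6 - (-3)·-0.937 - (3)·-0.100) / (8) = -1.064

-1.064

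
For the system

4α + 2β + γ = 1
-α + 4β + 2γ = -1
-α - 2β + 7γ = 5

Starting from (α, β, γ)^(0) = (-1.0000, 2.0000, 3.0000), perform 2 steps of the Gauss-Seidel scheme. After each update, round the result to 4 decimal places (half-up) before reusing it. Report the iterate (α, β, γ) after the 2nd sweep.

Iteration 1:
  α = (1 - (2)·2.0000 - (1)·3.0000) / (4) = -1.5000
  β = (-1 - (-1)·-1.5000 - (2)·3.0000) / (4) = -2.1250
  γ = (5 - (-1)·-1.5000 - (-2)·-2.1250) / (7) = -0.1071
Iteration 2:
  α = (1 - (2)·-2.1250 - (1)·-0.1071) / (4) = 1.3393
  β = (-1 - (-1)·1.3393 - (2)·-0.1071) / (4) = 0.1384
  γ = (5 - (-1)·1.3393 - (-2)·0.1384) / (7) = 0.9452

(1.3393, 0.1384, 0.9452)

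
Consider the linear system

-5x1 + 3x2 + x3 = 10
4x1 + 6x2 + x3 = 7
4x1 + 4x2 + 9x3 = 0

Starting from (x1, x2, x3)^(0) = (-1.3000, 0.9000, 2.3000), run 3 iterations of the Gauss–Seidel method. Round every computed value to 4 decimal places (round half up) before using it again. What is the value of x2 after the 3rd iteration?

1.8160

Iteration 1:
  x1 = (10 - (3)·0.9000 - (1)·2.3000) / (-5) = -1.0000
  x2 = (7 - (4)·-1.0000 - (1)·2.3000) / (6) = 1.4500
  x3 = (0 - (4)·-1.0000 - (4)·1.4500) / (9) = -0.2000
Iteration 2:
  x1 = (10 - (3)·1.4500 - (1)·-0.2000) / (-5) = -1.1700
  x2 = (7 - (4)·-1.1700 - (1)·-0.2000) / (6) = 1.9800
  x3 = (0 - (4)·-1.1700 - (4)·1.9800) / (9) = -0.3600
Iteration 3:
  x1 = (10 - (3)·1.9800 - (1)·-0.3600) / (-5) = -0.8840
  x2 = (7 - (4)·-0.8840 - (1)·-0.3600) / (6) = 1.8160
  x3 = (0 - (4)·-0.8840 - (4)·1.8160) / (9) = -0.4142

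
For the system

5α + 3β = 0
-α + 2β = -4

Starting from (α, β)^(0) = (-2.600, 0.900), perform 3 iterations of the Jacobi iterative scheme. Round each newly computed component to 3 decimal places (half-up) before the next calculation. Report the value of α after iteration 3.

1.362

Iteration 1:
  α = (0 - (3)·0.900) / (5) = -0.540
  β = (-4 - (-1)·-2.600) / (2) = -3.300
Iteration 2:
  α = (0 - (3)·-3.300) / (5) = 1.980
  β = (-4 - (-1)·-0.540) / (2) = -2.270
Iteration 3:
  α = (0 - (3)·-2.270) / (5) = 1.362
  β = (-4 - (-1)·1.980) / (2) = -1.010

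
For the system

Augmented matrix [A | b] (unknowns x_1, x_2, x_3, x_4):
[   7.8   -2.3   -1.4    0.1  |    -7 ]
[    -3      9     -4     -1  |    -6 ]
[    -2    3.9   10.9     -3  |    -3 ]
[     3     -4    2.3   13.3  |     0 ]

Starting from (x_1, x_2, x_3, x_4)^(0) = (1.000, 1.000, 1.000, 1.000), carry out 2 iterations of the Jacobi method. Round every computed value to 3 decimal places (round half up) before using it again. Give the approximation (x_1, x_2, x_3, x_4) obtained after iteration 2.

Iteration 1:
  x_1 = (-7 - (-2.3)·1.000 - (-1.4)·1.000 - (0.1)·1.000) / (7.8) = -0.436
  x_2 = (-6 - (-3)·1.000 - (-4)·1.000 - (-1)·1.000) / (9) = 0.222
  x_3 = (-3 - (-2)·1.000 - (3.9)·1.000 - (-3)·1.000) / (10.9) = -0.174
  x_4 = (0 - (3)·1.000 - (-4)·1.000 - (2.3)·1.000) / (13.3) = -0.098
Iteration 2:
  x_1 = (-7 - (-2.3)·0.222 - (-1.4)·-0.174 - (0.1)·-0.098) / (7.8) = -0.862
  x_2 = (-6 - (-3)·-0.436 - (-4)·-0.174 - (-1)·-0.098) / (9) = -0.900
  x_3 = (-3 - (-2)·-0.436 - (3.9)·0.222 - (-3)·-0.098) / (10.9) = -0.462
  x_4 = (0 - (3)·-0.436 - (-4)·0.222 - (2.3)·-0.174) / (13.3) = 0.195

(-0.862, -0.900, -0.462, 0.195)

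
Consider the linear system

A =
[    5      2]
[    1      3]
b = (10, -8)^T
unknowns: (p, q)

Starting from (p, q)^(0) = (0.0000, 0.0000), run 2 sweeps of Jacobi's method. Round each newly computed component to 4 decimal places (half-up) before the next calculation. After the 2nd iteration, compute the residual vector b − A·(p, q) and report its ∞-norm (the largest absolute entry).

1.3331

Iteration 1:
  p = (10 - (2)·0.0000) / (5) = 2.0000
  q = (-8 - (1)·0.0000) / (3) = -2.6667
Iteration 2:
  p = (10 - (2)·-2.6667) / (5) = 3.0667
  q = (-8 - (1)·2.0000) / (3) = -3.3333
Residual b − A·x = (1.3331, -1.0668); ∞-norm = 1.3331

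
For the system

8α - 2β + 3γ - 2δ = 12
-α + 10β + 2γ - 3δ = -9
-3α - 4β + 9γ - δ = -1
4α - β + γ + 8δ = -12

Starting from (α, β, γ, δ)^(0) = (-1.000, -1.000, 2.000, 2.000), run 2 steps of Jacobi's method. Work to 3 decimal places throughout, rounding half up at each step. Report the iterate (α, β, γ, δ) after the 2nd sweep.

(1.206, -1.079, -0.286, -2.017)

Iteration 1:
  α = (12 - (-2)·-1.000 - (3)·2.000 - (-2)·2.000) / (8) = 1.000
  β = (-9 - (-1)·-1.000 - (2)·2.000 - (-3)·2.000) / (10) = -0.800
  γ = (-1 - (-3)·-1.000 - (-4)·-1.000 - (-1)·2.000) / (9) = -0.667
  δ = (-12 - (4)·-1.000 - (-1)·-1.000 - (1)·2.000) / (8) = -1.375
Iteration 2:
  α = (12 - (-2)·-0.800 - (3)·-0.667 - (-2)·-1.375) / (8) = 1.206
  β = (-9 - (-1)·1.000 - (2)·-0.667 - (-3)·-1.375) / (10) = -1.079
  γ = (-1 - (-3)·1.000 - (-4)·-0.800 - (-1)·-1.375) / (9) = -0.286
  δ = (-12 - (4)·1.000 - (-1)·-0.800 - (1)·-0.667) / (8) = -2.017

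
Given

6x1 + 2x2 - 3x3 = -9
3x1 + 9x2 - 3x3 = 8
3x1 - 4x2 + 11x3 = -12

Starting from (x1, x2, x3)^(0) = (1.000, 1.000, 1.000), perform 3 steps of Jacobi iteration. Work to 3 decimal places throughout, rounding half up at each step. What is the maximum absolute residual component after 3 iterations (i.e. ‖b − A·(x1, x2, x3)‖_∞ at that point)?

Iteration 1:
  x1 = (-9 - (2)·1.000 - (-3)·1.000) / (6) = -1.333
  x2 = (8 - (3)·1.000 - (-3)·1.000) / (9) = 0.889
  x3 = (-12 - (3)·1.000 - (-4)·1.000) / (11) = -1.000
Iteration 2:
  x1 = (-9 - (2)·0.889 - (-3)·-1.000) / (6) = -2.296
  x2 = (8 - (3)·-1.333 - (-3)·-1.000) / (9) = 1.000
  x3 = (-12 - (3)·-1.333 - (-4)·0.889) / (11) = -0.404
Iteration 3:
  x1 = (-9 - (2)·1.000 - (-3)·-0.404) / (6) = -2.035
  x2 = (8 - (3)·-2.296 - (-3)·-0.404) / (9) = 1.520
  x3 = (-12 - (3)·-2.296 - (-4)·1.000) / (11) = -0.101
Residual b − A·x = (-0.133, 0.122, 1.296); ∞-norm = 1.296

1.296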